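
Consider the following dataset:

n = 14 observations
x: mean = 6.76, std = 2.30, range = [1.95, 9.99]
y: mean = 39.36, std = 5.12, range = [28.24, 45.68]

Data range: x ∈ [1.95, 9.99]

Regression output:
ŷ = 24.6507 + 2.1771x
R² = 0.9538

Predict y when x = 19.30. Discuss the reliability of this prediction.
ŷ = 66.6687 (extrapolation — x = 19.30 lies outside [1.95, 9.99], so reliability is low).

Prediction calculation:
ŷ = 24.6507 + 2.1771 × 19.30
ŷ = 66.6687

Reliability:
- Data range: x ∈ [1.95, 9.99]
- Prediction point: x = 19.30 is 9.31 units above the observed range → this is EXTRAPOLATION, not interpolation

Why that matters here:
- There are no observations near this x to validate the fitted line there
- Real relationships often flatten, saturate, or turn nonlinear at extremes
- The linear relationship may not hold outside the observed range

A defensible statement: 'if the linear trend continued to x = 19.30, y would be about 66.6687' — the premise is untested.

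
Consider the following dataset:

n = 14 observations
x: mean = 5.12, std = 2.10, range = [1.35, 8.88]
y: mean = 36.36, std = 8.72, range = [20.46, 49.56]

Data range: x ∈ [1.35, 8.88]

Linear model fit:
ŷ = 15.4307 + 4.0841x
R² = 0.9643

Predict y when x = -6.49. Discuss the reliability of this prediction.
The equation gives ŷ = -11.0751; however x = -6.49 is 7.84 units below the observed range, so this extrapolated value should not be trusted.

Prediction calculation:
ŷ = 15.4307 + 4.0841 × (-6.49)
ŷ = -11.0751

Reliability:
- Data range: x ∈ [1.35, 8.88]
- Prediction point: x = -6.49 is 7.84 units below the observed range → this is EXTRAPOLATION, not interpolation

Why that matters here:
- R² describes fit only over the sampled x values; it says nothing about behaviour beyond them
- The standard error of prediction grows with (x − x̄)², and x = -6.49 is far from x̄ = 5.12

Report the number if required, but flag clearly that it is an extrapolation.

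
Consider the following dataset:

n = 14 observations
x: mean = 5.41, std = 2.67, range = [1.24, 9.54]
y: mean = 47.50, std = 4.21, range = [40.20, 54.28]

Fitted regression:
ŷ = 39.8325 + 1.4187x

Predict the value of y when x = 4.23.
ŷ = 45.8336

x = 4.23 lies inside the observed range [1.24, 9.54], so the fitted equation applies directly:

ŷ = 39.8325 + 1.4187 × 4.23
ŷ = 39.8325 + 6.0011
ŷ = 45.8336

This is a point prediction; actual observations scatter around it by roughly the residual standard deviation.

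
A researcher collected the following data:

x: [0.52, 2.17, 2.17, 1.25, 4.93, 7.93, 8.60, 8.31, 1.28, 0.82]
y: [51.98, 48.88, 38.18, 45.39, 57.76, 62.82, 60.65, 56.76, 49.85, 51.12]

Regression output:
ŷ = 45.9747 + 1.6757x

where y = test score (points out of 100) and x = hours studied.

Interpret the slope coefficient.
An increase of one hour in study time is associated with a 1.6757 points increase in predicted test score.

β₁ = 1.6757 is the change in predicted test score (points) per additional hour of study time.

Interpretation:
- Study time up by 1 hour → predicted test score increases by 1.6757 points
- This is a linear approximation: the same per-unit change is assumed across the whole observed x range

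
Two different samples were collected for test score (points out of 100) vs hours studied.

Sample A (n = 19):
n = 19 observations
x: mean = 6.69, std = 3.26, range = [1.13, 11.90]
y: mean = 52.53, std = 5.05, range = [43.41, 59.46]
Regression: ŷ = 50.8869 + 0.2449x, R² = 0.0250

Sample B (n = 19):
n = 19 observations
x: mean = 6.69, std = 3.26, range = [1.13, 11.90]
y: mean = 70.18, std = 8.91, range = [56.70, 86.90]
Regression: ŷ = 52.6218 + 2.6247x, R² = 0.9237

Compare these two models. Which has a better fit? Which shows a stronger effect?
Model B has the better fit (R² = 0.9237 vs 0.0250). Model B shows the stronger effect (|β₁| = 2.6247 vs 0.2449).

Model Comparison:

Which explains more variance? (R²)
- Model A: R² = 0.0250 → 2.50% of variance in test score explained
- Model B: R² = 0.9237 → 92.37% of variance in test score explained
- 0.9237 > 0.0250 → Model B has the better fit

Strength of effect — compare |β₁|:
- Model A: β₁ = 0.2449 → predicted test score rises 0.2449 points per additional hour of study time
- Model B: β₁ = 2.6247 → predicted test score rises 2.6247 points per additional hour of study time
- |0.2449| < |2.6247| → Model B shows the stronger marginal effect

Notes:
- A steeper slope doesn't make a better model if the scatter around the line is large.
- A better fit (higher R²) doesn't necessarily mean a more important relationship.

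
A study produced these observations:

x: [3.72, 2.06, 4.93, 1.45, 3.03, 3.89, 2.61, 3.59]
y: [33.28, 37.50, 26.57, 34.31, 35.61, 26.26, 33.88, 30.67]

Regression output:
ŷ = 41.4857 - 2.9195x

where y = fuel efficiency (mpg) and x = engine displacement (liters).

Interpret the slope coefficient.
An increase of one liter in engine displacement is associated with a 2.9195 mpg decrease in predicted fuel efficiency.

The slope coefficient β₁ = -2.9195 represents the marginal effect of engine displacement on fuel efficiency.

Interpretation:
- Engine displacement up by 1 liter → predicted fuel efficiency decreases by 2.9195 mpg
- This is a linear approximation: the same per-unit change is assumed across the whole observed x range
- The slope describes association in these data, not necessarily a causal effect

The intercept β₀ = 41.4857 is the predicted fuel efficiency when engine displacement = 0; since the smallest observed x is 1.45, this is an extrapolation and mainly anchors the line.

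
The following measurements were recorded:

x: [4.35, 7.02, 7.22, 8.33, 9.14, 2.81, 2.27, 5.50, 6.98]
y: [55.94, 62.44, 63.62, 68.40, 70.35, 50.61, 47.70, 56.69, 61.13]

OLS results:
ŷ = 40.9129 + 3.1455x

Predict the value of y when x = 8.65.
ŷ = 68.1215

To predict y for x = 8.65, substitute into the regression equation:

ŷ = 40.9129 + 3.1455 × 8.65
ŷ = 40.9129 + 27.2086
ŷ = 68.1215

This is a point prediction; actual observations scatter around it by roughly the residual standard deviation.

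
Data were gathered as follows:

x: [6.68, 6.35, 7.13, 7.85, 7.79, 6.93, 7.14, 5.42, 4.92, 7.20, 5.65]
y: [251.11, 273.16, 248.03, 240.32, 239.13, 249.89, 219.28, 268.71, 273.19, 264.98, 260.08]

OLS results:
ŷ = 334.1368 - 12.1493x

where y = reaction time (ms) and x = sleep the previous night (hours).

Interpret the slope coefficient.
An increase of one hour in sleep is associated with a 12.1493 ms decrease in predicted reaction time.

The slope coefficient β₁ = -12.1493 represents the marginal effect of sleep on reaction time.

Interpretation:
- Sleep up by 1 hour → predicted reaction time decreases by 12.1493 ms
- This is a linear approximation: the same per-unit change is assumed across the whole observed x range

The intercept β₀ = 334.1368 is the predicted reaction time when sleep = 0; since the smallest observed x is 4.92, this is an extrapolation and mainly anchors the line.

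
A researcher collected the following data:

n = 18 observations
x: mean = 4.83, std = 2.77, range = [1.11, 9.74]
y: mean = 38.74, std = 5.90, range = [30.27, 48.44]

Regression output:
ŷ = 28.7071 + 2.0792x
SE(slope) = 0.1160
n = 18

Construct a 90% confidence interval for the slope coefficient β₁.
The 90% CI for β₁ is (1.8767, 2.2817)

Confidence interval for the slope:

The 90% CI for β₁ is: β̂₁ ± t*(α/2, n-2) × SE(β̂₁)

Step 1: Find critical t-value
- Confidence level = 0.9
- Degrees of freedom = n - 2 = 18 - 2 = 16
- t*(α/2, 16) = 1.7459

Step 2: Calculate margin of error
Margin = 1.7459 × 0.1160 = 0.2025

Step 3: Construct interval
CI = 2.0792 ± 0.2025
CI = (1.8767, 2.2817)

Interpretation: each one-unit increase in x is associated with a change in mean y of between 1.8767 and 2.2817, with 90% confidence.
Since 0 is outside the interval, a two-sided test at α = 0.10 would reject H₀: β₁ = 0.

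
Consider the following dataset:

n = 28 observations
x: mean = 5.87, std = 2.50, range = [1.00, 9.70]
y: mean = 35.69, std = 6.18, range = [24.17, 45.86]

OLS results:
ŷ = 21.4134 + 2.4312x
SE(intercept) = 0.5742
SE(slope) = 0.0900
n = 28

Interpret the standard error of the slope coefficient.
The slope 2.4312 is pinned down to within about ±0.0900 (one SE) by these data — relative uncertainty 3.7%, i.e. precise.

What SE measures:
- The standard error quantifies the sampling variability of the coefficient estimate
- It is the estimated standard deviation of β̂₁ across hypothetical repeated samples of the same size
- Smaller SE → more precise estimate

Relative precision:
- SE / |β̂₁| = 0.0900 / 2.4312 = 3.7%
- Rule of thumb (under 20%: precise; 20% to under 50%: moderately precise; 50% or more: imprecise) → precise

Link to interval estimation: a confidence interval for β₁ is β̂₁ ± t* × 0.0900, so SE sets the half-width per unit of t*.

What drives SE(β̂₁): wider spread of x values → smaller SE; larger n (here n = 28) → smaller SE.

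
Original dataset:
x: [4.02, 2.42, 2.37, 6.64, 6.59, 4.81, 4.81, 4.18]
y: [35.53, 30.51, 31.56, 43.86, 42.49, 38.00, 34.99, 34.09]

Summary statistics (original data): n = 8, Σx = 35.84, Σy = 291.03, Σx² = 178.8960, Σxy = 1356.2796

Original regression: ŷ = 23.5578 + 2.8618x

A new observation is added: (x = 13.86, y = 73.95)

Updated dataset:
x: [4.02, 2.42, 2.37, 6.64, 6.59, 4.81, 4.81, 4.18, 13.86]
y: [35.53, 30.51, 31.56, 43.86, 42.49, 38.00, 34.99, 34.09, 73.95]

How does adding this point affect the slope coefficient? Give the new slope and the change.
The slope changes from 2.8618 to 3.7883 (change of +0.9265, or +32.4%).

The new point has HIGH LEVERAGE: x = 13.86 is far from the original mean x̄ = 35.84/8 ≈ 4.48 (original range [2.37, 6.64]).

Step 1: Update the sums with the new point (n goes from 8 to 9)
Σx  = 35.84 + 13.86 = 49.70
Σy  = 291.03 + 73.95 = 364.98
Σx² = 178.8960 + 13.86² = 178.8960 + 192.0996 = 370.9956
Σxy = 1356.2796 + 13.86×73.95 = 1356.2796 + 1024.9470 = 2381.2266

Step 2: Recompute the slope with b₁ = (nΣxy − ΣxΣy) / (nΣx² − (Σx)²)
Numerator   = 9×2381.2266 − 49.70×364.98 = 21431.0394 − 18139.5060 = 3291.5334
Denominator = 9×370.9956 − 49.70² = 3338.9604 − 2470.0900 = 868.8704
b₁(new) = 3291.5334 / 868.8704 = 3.7883

(Same formula on the original sums: (8×1356.2796 − 35.84×291.03) / (8×178.8960 − 35.84²) = 419.7216 / 146.6624 = 2.8618, matching the given fit.)

Step 3: Change in slope
Δβ₁ = 3.7883 − 2.8618 = +0.9265
Relative change = +0.9265 / 2.8618 × 100% = +32.4%
→ the slope increases when the point is added.

Because the point sits above the extension of the original line at a high-leverage x, it tilts the fit up.
In practice: investigate whether it comes from the same population as the rest of the sample.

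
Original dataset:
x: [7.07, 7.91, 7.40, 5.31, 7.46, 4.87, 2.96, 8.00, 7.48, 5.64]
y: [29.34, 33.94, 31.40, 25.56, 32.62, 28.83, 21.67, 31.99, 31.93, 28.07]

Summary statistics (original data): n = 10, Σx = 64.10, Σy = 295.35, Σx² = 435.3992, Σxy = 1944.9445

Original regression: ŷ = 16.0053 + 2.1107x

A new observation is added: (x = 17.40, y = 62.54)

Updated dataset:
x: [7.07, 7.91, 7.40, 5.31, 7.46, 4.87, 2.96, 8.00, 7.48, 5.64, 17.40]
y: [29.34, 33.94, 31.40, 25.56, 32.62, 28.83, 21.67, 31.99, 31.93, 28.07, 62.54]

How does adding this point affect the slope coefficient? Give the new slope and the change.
New slope β₁ = 2.8403 versus 2.1107 before: a change of +0.7296 (+34.6%).

x = 17.40 lies well outside the original x-range [2.96, 8.00] (x̄ ≈ 6.41), so this observation has high leverage and can move the slope substantially.

Step 1: Update the sums with the new point (n goes from 10 to 11)
Σx  = 64.10 + 17.40 = 81.50
Σy  = 295.35 + 62.54 = 357.89
Σx² = 435.3992 + 17.40² = 435.3992 + 302.7600 = 738.1592
Σxy = 1944.9445 + 17.40×62.54 = 1944.9445 + 1088.1960 = 3033.1405

Step 2: Recompute the slope with b₁ = (nΣxy − ΣxΣy) / (nΣx² − (Σx)²)
Numerator   = 11×3033.1405 − 81.50×357.89 = 33364.5455 − 29168.0350 = 4196.5105
Denominator = 11×738.1592 − 81.50² = 8119.7512 − 6642.2500 = 1477.5012
b₁(new) = 4196.5105 / 1477.5012 = 2.8403

(Same formula on the original sums: (10×1944.9445 − 64.10×295.35) / (10×435.3992 − 64.10²) = 517.5100 / 245.1820 = 2.1107, matching the given fit.)

Step 3: Change in slope
Δβ₁ = 2.8403 − 2.1107 = +0.7296
Relative change = +0.7296 / 2.1107 × 100% = +34.6%
→ the slope increases when the point is added.

Because the point sits above the extension of the original line at a high-leverage x, it tilts the fit up.
In practice: examine leverage (hᵢ) and Cook's distance rather than deleting it automatically; investigate whether it comes from the same population as the rest of the sample.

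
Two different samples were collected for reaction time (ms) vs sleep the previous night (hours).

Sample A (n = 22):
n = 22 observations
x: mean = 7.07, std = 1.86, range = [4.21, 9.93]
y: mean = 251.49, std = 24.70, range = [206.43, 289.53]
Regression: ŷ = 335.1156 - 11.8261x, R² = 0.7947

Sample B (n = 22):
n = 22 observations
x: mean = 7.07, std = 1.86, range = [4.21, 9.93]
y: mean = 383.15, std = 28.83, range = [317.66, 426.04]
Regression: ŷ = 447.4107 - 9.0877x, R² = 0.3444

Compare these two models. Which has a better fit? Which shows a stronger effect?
Model A has the better fit (R² = 0.7947 vs 0.3444). Model A shows the stronger effect (|β₁| = 11.8261 vs 9.0877).

Model Comparison:

Goodness of fit (R²):
- Model A: R² = 0.7947 → 79.47% of variance in reaction time explained
- Model B: R² = 0.3444 → 34.44% of variance in reaction time explained
- 0.7947 > 0.3444 → Model A has the better fit

Strength of effect — compare |β₁|:
- Model A: β₁ = -11.8261 → predicted reaction time falls 11.8261 ms per additional hour of sleep
- Model B: β₁ = -9.0877 → predicted reaction time falls 9.0877 ms per additional hour of sleep
- |-11.8261| > |-9.0877| → Model A shows the stronger marginal effect

Notes:
- A better fit (higher R²) doesn't necessarily mean a more important relationship.
- R² measures how tightly points cluster around the line; β₁ measures how steep the line is — they answer different questions.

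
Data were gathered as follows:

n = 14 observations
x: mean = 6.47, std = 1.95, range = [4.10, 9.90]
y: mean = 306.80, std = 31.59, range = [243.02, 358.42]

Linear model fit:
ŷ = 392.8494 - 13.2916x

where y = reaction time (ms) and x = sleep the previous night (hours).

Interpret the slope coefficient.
An increase of one hour in sleep is associated with a 13.2916 ms decrease in predicted reaction time.

The slope β₁ = -13.2916 gives the rate at which the fitted reaction time changes with sleep.

Interpretation:
- Sleep up by 1 hour → predicted reaction time decreases by 13.2916 ms
- The effect is assumed constant over the observed range of x (linearity)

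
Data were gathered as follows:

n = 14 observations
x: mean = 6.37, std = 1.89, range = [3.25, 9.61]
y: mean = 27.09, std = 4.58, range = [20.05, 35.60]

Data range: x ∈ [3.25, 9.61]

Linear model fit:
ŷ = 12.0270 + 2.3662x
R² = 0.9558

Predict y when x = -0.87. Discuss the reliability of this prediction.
ŷ = 9.9684, but this is extrapolation (below the data range [3.25, 9.61]) and may be unreliable.

Prediction calculation:
ŷ = 12.0270 + 2.3662 × (-0.87)
ŷ = 9.9684

Reliability:
- Data range: x ∈ [3.25, 9.61]
- Prediction point: x = -0.87 is 4.12 units below the observed range → this is EXTRAPOLATION, not interpolation

Why that matters here:
- Real relationships often flatten, saturate, or turn nonlinear at extremes
- The linear relationship may not hold outside the observed range

The R² = 0.9558 only validates the fit within [3.25, 9.61]; treat ŷ = 9.9684 with caution.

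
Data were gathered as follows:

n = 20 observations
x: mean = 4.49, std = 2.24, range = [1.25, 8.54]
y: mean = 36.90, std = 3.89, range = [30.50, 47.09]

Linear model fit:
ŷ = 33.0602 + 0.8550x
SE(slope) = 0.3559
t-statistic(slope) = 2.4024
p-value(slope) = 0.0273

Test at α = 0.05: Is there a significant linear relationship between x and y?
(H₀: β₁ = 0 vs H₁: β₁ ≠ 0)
p-value = 0.0273 < α = 0.05, so we reject H₀. The relationship is significant.

Hypothesis test for the slope coefficient:

H₀: β₁ = 0 (no linear relationship)
H₁: β₁ ≠ 0 (linear relationship exists)

Test statistic: t = β̂₁ / SE(β̂₁) = 0.8550 / 0.3559 = 2.4024

The p-value (0.0273) is the probability, under H₀, of a t-statistic at least as extreme as |t| = 2.4024 (two-sided, df = n − 2 = 18).

Decision rule: reject H₀ if p-value < α.
p-value = 0.0273 < α = 0.05 → reject H₀.

Conclusion: the linear association between x and y is significant at the 5% level.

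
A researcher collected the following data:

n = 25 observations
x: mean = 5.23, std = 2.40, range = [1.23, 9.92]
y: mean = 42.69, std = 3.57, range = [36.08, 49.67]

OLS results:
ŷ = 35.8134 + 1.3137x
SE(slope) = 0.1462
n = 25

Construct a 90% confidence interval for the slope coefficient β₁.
The 90% CI for β₁ is (1.0631, 1.5643)

Confidence interval for the slope:

The 90% CI for β₁ is: β̂₁ ± t*(α/2, n-2) × SE(β̂₁)

Step 1: Find critical t-value
- Confidence level = 0.9
- Degrees of freedom = n - 2 = 25 - 2 = 23
- t*(α/2, 23) = 1.7139

Step 2: Calculate margin of error
Margin = 1.7139 × 0.1462 = 0.2506

Step 3: Construct interval
CI = 1.3137 ± 0.2506
CI = (1.0631, 1.5643)

Interpretation: We are 90% confident that the true slope β₁ lies between 1.0631 and 1.5643.
Both endpoints are positive, so the data support a genuinely positive slope at this confidence level.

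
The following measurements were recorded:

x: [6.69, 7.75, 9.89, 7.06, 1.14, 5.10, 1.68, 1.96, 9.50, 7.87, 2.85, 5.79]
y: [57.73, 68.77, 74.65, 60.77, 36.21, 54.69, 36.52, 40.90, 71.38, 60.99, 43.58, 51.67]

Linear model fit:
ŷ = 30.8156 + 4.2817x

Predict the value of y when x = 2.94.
ŷ = 43.4038

Plug x = 2.94 into the fitted line:

ŷ = 30.8156 + 4.2817 × 2.94
ŷ = 30.8156 + 12.5882
ŷ = 43.4038

This is a point prediction; actual observations scatter around it by roughly the residual standard deviation.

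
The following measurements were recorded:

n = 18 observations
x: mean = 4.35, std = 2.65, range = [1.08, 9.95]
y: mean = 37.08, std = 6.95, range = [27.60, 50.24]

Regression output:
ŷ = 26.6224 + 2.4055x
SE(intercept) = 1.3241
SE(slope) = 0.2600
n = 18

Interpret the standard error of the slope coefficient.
The slope 2.4055 is pinned down to within about ±0.2600 (one SE) by these data — relative uncertainty 10.8%, i.e. precise.

SE(β̂₁) = 0.2600 says: if we drew many samples of n = 18 from the same population and refit each time, the fitted slopes would scatter with a standard deviation of roughly 0.2600 around the true β₁.

Relative precision:
- SE / |β̂₁| = 0.2600 / 2.4055 = 10.8%
- Rule of thumb (under 20%: precise; 20% to under 50%: moderately precise; 50% or more: imprecise) → precise

Rough 95% range (±2 SE): 2.4055 ± 0.5200 → (1.8855, 2.9255).

What drives SE(β̂₁): wider spread of x values → smaller SE; more residual scatter → larger SE.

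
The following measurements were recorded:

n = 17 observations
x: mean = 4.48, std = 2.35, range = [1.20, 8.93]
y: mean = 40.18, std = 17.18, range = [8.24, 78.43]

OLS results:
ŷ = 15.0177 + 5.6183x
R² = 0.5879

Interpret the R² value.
The model explains 58.79% of the variance in y (R² = 0.5879), leaving 41.21% unexplained; the fit is moderate.

R² = 1 − SS_res/SS_tot compares the residual scatter to the total scatter of y about its mean.

Here R² = 0.5879:
- Explained: 58.79% of the variation in y
- Unexplained (residual): 100% − 58.79% = 41.21%
- Rule of thumb (below 0.3 weak; 0.3 to below 0.7 moderate; 0.7 and above strong) → moderate

Calculation: R² = 1 − (SS_res / SS_tot), where SS_res is the sum of squared residuals and SS_tot the total sum of squares.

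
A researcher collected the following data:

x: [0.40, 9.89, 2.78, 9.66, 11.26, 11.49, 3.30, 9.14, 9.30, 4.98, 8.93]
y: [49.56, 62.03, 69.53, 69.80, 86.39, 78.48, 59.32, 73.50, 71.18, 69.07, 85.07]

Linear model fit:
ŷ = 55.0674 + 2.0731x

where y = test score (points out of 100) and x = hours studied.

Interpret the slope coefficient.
An increase of one hour in study time is associated with a 2.0731 points increase in predicted test score.

The slope β₁ = 2.0731 gives the rate at which the fitted test score changes with study time.

Interpretation:
- Study time up by 1 hour → predicted test score increases by 2.0731 points
- The effect is assumed constant over the observed range of x (linearity)
- The sign (+) gives the direction; the magnitude 2.0731 gives the size of the effect per hour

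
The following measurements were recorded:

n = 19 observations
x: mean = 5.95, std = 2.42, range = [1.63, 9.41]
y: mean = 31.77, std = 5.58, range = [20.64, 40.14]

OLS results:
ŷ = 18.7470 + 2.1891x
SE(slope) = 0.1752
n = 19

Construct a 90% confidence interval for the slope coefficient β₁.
The 90% CI for β₁ is (1.8843, 2.4939)

Confidence interval for the slope:

The 90% CI for β₁ is: β̂₁ ± t*(α/2, n-2) × SE(β̂₁)

Step 1: Find critical t-value
- Confidence level = 0.9
- Degrees of freedom = n - 2 = 19 - 2 = 17
- t*(α/2, 17) = 1.7396

Step 2: Calculate margin of error
Margin = 1.7396 × 0.1752 = 0.3048

Step 3: Construct interval
CI = 2.1891 ± 0.3048
CI = (1.8843, 2.4939)

Interpretation: We are 90% confident that the true slope β₁ lies between 1.8843 and 2.4939.
The interval does not include 0, suggesting a significant linear relationship.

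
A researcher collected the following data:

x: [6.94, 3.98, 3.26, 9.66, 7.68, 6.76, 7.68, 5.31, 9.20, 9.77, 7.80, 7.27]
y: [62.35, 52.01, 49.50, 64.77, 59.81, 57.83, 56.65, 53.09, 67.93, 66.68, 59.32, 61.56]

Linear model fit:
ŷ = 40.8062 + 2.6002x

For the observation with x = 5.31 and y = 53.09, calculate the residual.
Residual = -1.5233

The residual is the difference between the actual value and the predicted value:

Residual = y - ŷ

Step 1: Calculate predicted value
ŷ = 40.8062 + 2.6002 × 5.31
ŷ = 54.6133

Step 2: Calculate residual
Residual = 53.09 - 54.6133
Residual = -1.5233

Interpretation: the model overestimates the actual value by 1.5233 at this point (negative residual → observation lies below the fitted line).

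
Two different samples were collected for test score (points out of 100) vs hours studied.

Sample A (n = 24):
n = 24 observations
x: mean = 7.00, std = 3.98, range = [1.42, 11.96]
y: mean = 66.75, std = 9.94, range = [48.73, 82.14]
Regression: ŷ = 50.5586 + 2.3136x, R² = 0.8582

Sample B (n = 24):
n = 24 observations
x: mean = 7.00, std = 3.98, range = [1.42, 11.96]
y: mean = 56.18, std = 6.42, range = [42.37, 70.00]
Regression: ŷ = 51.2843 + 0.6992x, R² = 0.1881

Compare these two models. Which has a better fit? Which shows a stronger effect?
Model A has the better fit (R² = 0.8582 vs 0.1881). Model A shows the stronger effect (|β₁| = 2.3136 vs 0.6992).

Model Comparison:

Fit — compare R²:
- Model A: R² = 0.8582 → 85.82% of variance in test score explained
- Model B: R² = 0.1881 → 18.81% of variance in test score explained
- 0.8582 > 0.1881 → Model A has the better fit

Effect size (slope magnitude):
- Model A: β₁ = 2.3136 → predicted test score rises 2.3136 points per additional hour of study time
- Model B: β₁ = 0.6992 → predicted test score rises 0.6992 points per additional hour of study time
- |2.3136| > |0.6992| → Model A shows the stronger marginal effect

Notes:
- R² measures how tightly points cluster around the line; β₁ measures how steep the line is — they answer different questions.
- A better fit (higher R²) doesn't necessarily mean a more important relationship.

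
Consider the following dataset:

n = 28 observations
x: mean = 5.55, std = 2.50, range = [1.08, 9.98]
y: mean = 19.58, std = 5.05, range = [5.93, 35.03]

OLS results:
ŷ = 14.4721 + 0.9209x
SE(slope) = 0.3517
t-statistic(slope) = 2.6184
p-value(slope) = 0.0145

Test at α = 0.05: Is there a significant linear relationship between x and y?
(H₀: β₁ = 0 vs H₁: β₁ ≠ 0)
p-value = 0.0145 < α = 0.05, so we reject H₀. The relationship is significant.

Hypothesis test for the slope coefficient:

H₀: β₁ = 0 (no linear relationship)
H₁: β₁ ≠ 0 (linear relationship exists)

Test statistic: t = β̂₁ / SE(β̂₁) = 0.9209 / 0.3517 = 2.6184

With df = 26, the two-sided p-value for |t| = 2.6184 is 0.0145.

Decision rule: reject H₀ if p-value < α.
p-value = 0.0145 < α = 0.05 → reject H₀.

There is sufficient evidence at the 5% significance level to conclude that a linear relationship exists between x and y.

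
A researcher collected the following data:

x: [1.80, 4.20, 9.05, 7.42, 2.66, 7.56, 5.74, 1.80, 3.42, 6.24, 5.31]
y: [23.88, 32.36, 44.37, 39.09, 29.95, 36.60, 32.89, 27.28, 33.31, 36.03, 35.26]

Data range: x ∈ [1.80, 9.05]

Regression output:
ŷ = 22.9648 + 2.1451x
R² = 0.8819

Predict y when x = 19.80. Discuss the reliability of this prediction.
ŷ = 65.4378 (extrapolation — x = 19.80 lies outside [1.80, 9.05], so reliability is low).

Prediction calculation:
ŷ = 22.9648 + 2.1451 × 19.80
ŷ = 65.4378

Reliability:
- Data range: x ∈ [1.80, 9.05]
- Prediction point: x = 19.80 is 10.75 units above the observed range → this is EXTRAPOLATION, not interpolation

Why that matters here:
- R² describes fit only over the sampled x values; it says nothing about behaviour beyond them
- There are no observations near this x to validate the fitted line there
- The standard error of prediction grows with (x − x̄)², and x = 19.80 is far from x̄ = 5.02

A defensible statement: 'if the linear trend continued to x = 19.80, y would be about 65.4378' — the premise is untested.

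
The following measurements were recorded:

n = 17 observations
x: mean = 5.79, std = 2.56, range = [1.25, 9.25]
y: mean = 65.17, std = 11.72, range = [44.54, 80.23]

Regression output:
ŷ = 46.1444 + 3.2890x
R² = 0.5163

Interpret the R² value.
About 51.63% of the variability in y is accounted for by the regression on x (R² = 0.5163) — a moderate linear fit.

R² = 1 − SS_res/SS_tot compares the residual scatter to the total scatter of y about its mean.

Here R² = 0.5163:
- Explained: 51.63% of the variation in y
- Unexplained (residual): 100% − 51.63% = 48.37%
- Rule of thumb (below 0.3 weak; 0.3 to below 0.7 moderate; 0.7 and above strong) → moderate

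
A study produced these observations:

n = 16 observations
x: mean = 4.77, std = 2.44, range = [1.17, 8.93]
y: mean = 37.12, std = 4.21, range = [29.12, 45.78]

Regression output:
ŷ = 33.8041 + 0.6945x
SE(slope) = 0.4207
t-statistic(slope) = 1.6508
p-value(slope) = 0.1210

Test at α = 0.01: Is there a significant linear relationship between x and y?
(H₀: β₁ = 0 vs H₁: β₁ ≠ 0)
p-value = 0.1210 ≥ α = 0.01, so we fail to reject H₀. The relationship is not significant.

Hypothesis test for the slope coefficient:

H₀: β₁ = 0 (no linear relationship)
H₁: β₁ ≠ 0 (linear relationship exists)

Test statistic: t = β̂₁ / SE(β̂₁) = 0.6945 / 0.4207 = 1.6508

The p-value (0.1210) is the probability, under H₀, of a t-statistic at least as extreme as |t| = 1.6508 (two-sided, df = n − 2 = 14).

Decision rule: reject H₀ if p-value < α.
p-value = 0.1210 ≥ α = 0.01 → fail to reject H₀.

Conclusion: the linear association between x and y is not significant at the 1% level.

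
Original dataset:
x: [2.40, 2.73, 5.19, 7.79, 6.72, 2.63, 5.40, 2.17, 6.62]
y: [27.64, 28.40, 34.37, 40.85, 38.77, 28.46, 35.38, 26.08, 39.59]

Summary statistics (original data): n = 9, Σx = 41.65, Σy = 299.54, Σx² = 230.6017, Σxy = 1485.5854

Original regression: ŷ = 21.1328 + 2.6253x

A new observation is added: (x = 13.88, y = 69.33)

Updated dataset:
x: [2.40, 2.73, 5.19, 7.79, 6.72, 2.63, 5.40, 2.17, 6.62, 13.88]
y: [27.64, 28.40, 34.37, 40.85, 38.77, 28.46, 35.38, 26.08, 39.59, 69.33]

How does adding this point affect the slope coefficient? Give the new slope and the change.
New slope β₁ = 3.4774 versus 2.6253 before: a change of +0.8521 (+32.5%).

The new point has HIGH LEVERAGE: x = 13.88 is far from the original mean x̄ = 41.65/9 ≈ 4.63 (original range [2.17, 7.79]).

Step 1: Update the sums with the new point (n goes from 9 to 10)
Σx  = 41.65 + 13.88 = 55.53
Σy  = 299.54 + 69.33 = 368.87
Σx² = 230.6017 + 13.88² = 230.6017 + 192.6544 = 423.2561
Σxy = 1485.5854 + 13.88×69.33 = 1485.5854 + 962.3004 = 2447.8858

Step 2: Recompute the slope with b₁ = (nΣxy − ΣxΣy) / (nΣx² − (Σx)²)
Numerator   = 10×2447.8858 − 55.53×368.87 = 24478.8580 − 20483.3511 = 3995.5069
Denominator = 10×423.2561 − 55.53² = 4232.5610 − 3083.5809 = 1148.9801
b₁(new) = 3995.5069 / 1148.9801 = 3.4774

(Same formula on the original sums: (9×1485.5854 − 41.65×299.54) / (9×230.6017 − 41.65²) = 894.4276 / 340.6928 = 2.6253, matching the given fit.)

Step 3: Change in slope
Δβ₁ = 3.4774 − 2.6253 = +0.8521
Relative change = +0.8521 / 2.6253 × 100% = +32.5%
→ the slope increases when the point is added.

A high-leverage point only changes the slope if it is off the original line; here y = 69.33 is above the original trend, so the slope increases.
In practice: refit with and without it and report both if conclusions differ; examine leverage (hᵢ) and Cook's distance rather than deleting it automatically.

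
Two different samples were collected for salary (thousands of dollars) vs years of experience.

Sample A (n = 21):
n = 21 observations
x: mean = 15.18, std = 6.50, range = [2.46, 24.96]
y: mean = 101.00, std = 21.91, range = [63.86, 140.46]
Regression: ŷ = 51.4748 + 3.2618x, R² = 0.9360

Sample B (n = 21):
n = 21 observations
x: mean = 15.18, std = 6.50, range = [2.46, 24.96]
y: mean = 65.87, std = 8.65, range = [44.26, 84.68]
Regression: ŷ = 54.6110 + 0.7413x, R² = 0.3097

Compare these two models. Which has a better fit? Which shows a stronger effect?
Model A has the better fit (R² = 0.9360 vs 0.3097). Model A shows the stronger effect (|β₁| = 3.2618 vs 0.7413).

Model Comparison:

Fit — compare R²:
- Model A: R² = 0.9360 → 93.60% of variance in salary explained
- Model B: R² = 0.3097 → 30.97% of variance in salary explained
- 0.9360 > 0.3097 → Model A has the better fit

Which has the larger per-year effect? (|β₁|)
- Model A: β₁ = 3.2618 → predicted salary rises 3.2618 thousand dollars per additional year of experience
- Model B: β₁ = 0.7413 → predicted salary rises 0.7413 thousand dollars per additional year of experience
- |3.2618| > |0.7413| → Model A shows the stronger marginal effect

Notes:
- A steeper slope doesn't make a better model if the scatter around the line is large.
- R² measures how tightly points cluster around the line; β₁ measures how steep the line is — they answer different questions.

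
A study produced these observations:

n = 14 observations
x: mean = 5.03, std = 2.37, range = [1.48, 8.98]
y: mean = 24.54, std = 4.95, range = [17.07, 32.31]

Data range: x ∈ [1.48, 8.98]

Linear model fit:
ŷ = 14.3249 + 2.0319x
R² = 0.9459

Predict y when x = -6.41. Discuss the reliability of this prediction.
The equation gives ŷ = 1.3004; however x = -6.41 is 7.89 units below the observed range, so this extrapolated value should not be trusted.

Prediction calculation:
ŷ = 14.3249 + 2.0319 × (-6.41)
ŷ = 1.3004

Reliability:
- Data range: x ∈ [1.48, 8.98]
- Prediction point: x = -6.41 is 7.89 units below the observed range → this is EXTRAPOLATION, not interpolation

Why that matters here:
- There are no observations near this x to validate the fitted line there
- The linear relationship may not hold outside the observed range
- The standard error of prediction grows with (x − x̄)², and x = -6.41 is far from x̄ = 5.03

The R² = 0.9459 only validates the fit within [1.48, 8.98]; treat ŷ = 1.3004 with caution.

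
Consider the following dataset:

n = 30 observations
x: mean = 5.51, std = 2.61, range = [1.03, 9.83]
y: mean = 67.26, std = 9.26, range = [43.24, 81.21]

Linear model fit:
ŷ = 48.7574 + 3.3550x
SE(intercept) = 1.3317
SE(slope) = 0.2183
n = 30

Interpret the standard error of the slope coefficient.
SE(β̂₁) = 0.2183 is the estimated standard deviation of the slope estimate across repeated samples; relative to β̂₁ = 3.3550 that is 6.5%, a precise estimate.

SE(β̂₁) = s / √Sxx, where s is the residual standard deviation and Sxx = Σ(x − x̄)². It is the yardstick for how far β̂₁ = 3.3550 could plausibly be from the true slope.

Relative precision:
- SE / |β̂₁| = 0.2183 / 3.3550 = 6.5%
- Rule of thumb (under 20%: precise; 20% to under 50%: moderately precise; 50% or more: imprecise) → precise

Rough 95% range (±2 SE): 3.3550 ± 0.4366 → (2.9184, 3.7916).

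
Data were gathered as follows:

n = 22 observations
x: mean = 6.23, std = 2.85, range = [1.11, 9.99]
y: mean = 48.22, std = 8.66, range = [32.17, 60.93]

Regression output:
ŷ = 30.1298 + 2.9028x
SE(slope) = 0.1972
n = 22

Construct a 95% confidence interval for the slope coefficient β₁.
The 95% CI for β₁ is (2.4914, 3.3142)

Confidence interval for the slope:

The 95% CI for β₁ is: β̂₁ ± t*(α/2, n-2) × SE(β̂₁)

Step 1: Find critical t-value
- Confidence level = 0.95
- Degrees of freedom = n - 2 = 22 - 2 = 20
- t*(α/2, 20) = 2.0860

Step 2: Calculate margin of error
Margin = 2.0860 × 0.1972 = 0.4114

Step 3: Construct interval
CI = 2.9028 ± 0.4114
CI = (2.4914, 3.3142)

Interpretation: We are 95% confident that the true slope β₁ lies between 2.4914 and 3.3142.
The interval does not include 0, suggesting a significant linear relationship.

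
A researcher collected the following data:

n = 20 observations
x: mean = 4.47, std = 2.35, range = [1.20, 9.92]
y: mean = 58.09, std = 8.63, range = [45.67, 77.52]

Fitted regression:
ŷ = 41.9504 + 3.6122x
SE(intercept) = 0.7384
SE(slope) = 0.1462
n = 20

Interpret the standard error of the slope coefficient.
SE(β̂₁) = 0.1462 is the estimated standard deviation of the slope estimate across repeated samples; relative to β̂₁ = 3.6122 that is 4.0%, a precise estimate.

What SE measures:
- The standard error quantifies the sampling variability of the coefficient estimate
- It is the estimated standard deviation of β̂₁ across hypothetical repeated samples of the same size
- Smaller SE → more precise estimate

Relative precision:
- SE / |β̂₁| = 0.1462 / 3.6122 = 4.0%
- Rule of thumb (under 20%: precise; 20% to under 50%: moderately precise; 50% or more: imprecise) → precise

Link to the t-test: t = β̂₁ / SE(β̂₁) = 3.6122 / 0.1462 = 24.7073, the statistic for H₀: β₁ = 0.

What drives SE(β̂₁): more residual scatter → larger SE; wider spread of x values → smaller SE; larger n (here n = 20) → smaller SE.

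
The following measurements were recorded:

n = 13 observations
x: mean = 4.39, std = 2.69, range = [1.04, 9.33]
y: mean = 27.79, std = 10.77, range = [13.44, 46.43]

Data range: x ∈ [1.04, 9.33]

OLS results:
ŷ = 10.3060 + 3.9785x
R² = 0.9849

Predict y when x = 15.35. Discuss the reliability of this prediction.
ŷ = 71.3760 (extrapolation — x = 15.35 lies outside [1.04, 9.33], so reliability is low).

Prediction calculation:
ŷ = 10.3060 + 3.9785 × 15.35
ŷ = 71.3760

Reliability:
- Data range: x ∈ [1.04, 9.33]
- Prediction point: x = 15.35 is 6.02 units above the observed range → this is EXTRAPOLATION, not interpolation

Why that matters here:
- There are no observations near this x to validate the fitted line there
- Real relationships often flatten, saturate, or turn nonlinear at extremes
- The linear relationship may not hold outside the observed range

Report the number if required, but flag clearly that it is an extrapolation.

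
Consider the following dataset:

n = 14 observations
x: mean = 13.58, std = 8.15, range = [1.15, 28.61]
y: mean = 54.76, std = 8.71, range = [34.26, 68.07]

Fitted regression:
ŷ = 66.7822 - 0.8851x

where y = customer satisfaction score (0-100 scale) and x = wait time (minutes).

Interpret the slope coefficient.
An increase of one minute in wait time is associated with a 0.8851 points decrease in predicted satisfaction score.

β₁ = -0.8851 is the change in predicted satisfaction score (points) per additional minute of wait time.

Interpretation:
- Wait time up by 1 minute → predicted satisfaction score decreases by 0.8851 points
- The effect is assumed constant over the observed range of x (linearity)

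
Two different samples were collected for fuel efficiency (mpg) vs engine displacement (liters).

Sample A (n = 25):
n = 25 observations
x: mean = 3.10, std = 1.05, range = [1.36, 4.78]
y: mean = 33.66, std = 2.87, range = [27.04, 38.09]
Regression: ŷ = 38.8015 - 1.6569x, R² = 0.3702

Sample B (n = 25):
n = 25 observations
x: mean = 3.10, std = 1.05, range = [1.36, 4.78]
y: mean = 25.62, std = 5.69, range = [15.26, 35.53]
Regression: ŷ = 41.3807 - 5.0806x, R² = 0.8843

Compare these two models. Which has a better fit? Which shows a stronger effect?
Model B has the better fit (R² = 0.8843 vs 0.3702). Model B shows the stronger effect (|β₁| = 5.0806 vs 1.6569).

Model Comparison:

Fit — compare R²:
- Model A: R² = 0.3702 → 37.02% of variance in fuel efficiency explained
- Model B: R² = 0.8843 → 88.43% of variance in fuel efficiency explained
- 0.8843 > 0.3702 → Model B has the better fit

Strength of effect — compare |β₁|:
- Model A: β₁ = -1.6569 → predicted fuel efficiency falls 1.6569 mpg per additional liter of engine displacement
- Model B: β₁ = -5.0806 → predicted fuel efficiency falls 5.0806 mpg per additional liter of engine displacement
- |-1.6569| < |-5.0806| → Model B shows the stronger marginal effect

Notes:
- A better fit (higher R²) doesn't necessarily mean a more important relationship.
- R² measures how tightly points cluster around the line; β₁ measures how steep the line is — they answer different questions.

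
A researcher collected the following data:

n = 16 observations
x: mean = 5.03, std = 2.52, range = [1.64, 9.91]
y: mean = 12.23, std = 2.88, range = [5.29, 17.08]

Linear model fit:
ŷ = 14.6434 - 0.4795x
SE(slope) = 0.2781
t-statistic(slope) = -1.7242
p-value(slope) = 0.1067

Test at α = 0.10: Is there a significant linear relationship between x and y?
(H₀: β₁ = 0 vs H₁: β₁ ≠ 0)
Since p-value = 0.1067 ≥ α = 0.10, fail to reject H₀ — the slope is not significantly different from 0.

Hypothesis test for the slope coefficient:

H₀: β₁ = 0 (no linear relationship)
H₁: β₁ ≠ 0 (linear relationship exists)

Test statistic: t = β̂₁ / SE(β̂₁) = -0.4795 / 0.2781 = -1.7242

The p-value (0.1067) is the probability, under H₀, of a t-statistic at least as extreme as |t| = 1.7242 (two-sided, df = n − 2 = 14).

Decision rule: reject H₀ if p-value < α.
p-value = 0.1067 ≥ α = 0.10 → fail to reject H₀.

Conclusion: the linear association between x and y is not significant at the 10% level.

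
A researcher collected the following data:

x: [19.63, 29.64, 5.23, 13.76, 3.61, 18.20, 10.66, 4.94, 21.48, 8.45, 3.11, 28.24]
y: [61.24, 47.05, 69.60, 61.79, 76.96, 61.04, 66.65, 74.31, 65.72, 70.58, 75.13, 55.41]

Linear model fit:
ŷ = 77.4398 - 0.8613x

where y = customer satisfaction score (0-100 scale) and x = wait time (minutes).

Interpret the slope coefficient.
An increase of one minute in wait time is associated with a 0.8613 points decrease in predicted satisfaction score.

The slope β₁ = -0.8613 gives the rate at which the fitted satisfaction score changes with wait time.

Interpretation:
- Wait time up by 1 minute → predicted satisfaction score decreases by 0.8613 points
- The effect is assumed constant over the observed range of x (linearity)
- The slope describes association in these data, not necessarily a causal effect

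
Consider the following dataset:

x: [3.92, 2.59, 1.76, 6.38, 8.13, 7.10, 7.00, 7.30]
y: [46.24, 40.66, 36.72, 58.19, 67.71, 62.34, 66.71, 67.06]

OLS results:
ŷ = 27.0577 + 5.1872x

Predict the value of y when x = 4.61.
ŷ = 50.9707

x = 4.61 lies inside the observed range [1.76, 8.13], so the fitted equation applies directly:

ŷ = 27.0577 + 5.1872 × 4.61
ŷ = 27.0577 + 23.9130
ŷ = 50.9707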